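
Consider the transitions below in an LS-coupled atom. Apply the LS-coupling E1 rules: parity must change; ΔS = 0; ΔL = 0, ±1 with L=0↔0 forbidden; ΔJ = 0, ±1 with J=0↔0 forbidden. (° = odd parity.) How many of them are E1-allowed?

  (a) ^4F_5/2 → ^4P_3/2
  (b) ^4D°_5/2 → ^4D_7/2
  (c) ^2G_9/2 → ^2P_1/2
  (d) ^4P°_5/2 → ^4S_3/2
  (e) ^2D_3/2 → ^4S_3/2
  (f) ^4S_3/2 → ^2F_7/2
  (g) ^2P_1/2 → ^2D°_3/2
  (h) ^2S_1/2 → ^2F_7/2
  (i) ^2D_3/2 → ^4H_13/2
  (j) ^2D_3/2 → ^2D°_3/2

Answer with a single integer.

4

(a) forbidden (parity, ΔL fail)
(b) allowed
(c) forbidden (parity, ΔL, ΔJ fail)
(d) allowed
(e) forbidden (parity, ΔS, ΔL fail)
(f) forbidden (parity, ΔS, ΔL, ΔJ fail)
(g) allowed
(h) forbidden (parity, ΔL, ΔJ fail)
(i) forbidden (parity, ΔS, ΔL, ΔJ fail)
(j) allowed
Total allowed: 4 of 10.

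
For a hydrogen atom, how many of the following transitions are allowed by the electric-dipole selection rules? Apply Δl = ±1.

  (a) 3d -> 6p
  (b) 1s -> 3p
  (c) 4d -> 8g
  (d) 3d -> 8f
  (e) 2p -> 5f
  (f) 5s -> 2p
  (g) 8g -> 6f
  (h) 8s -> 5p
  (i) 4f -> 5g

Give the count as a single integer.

7

(a) allowed
(b) allowed
(c) forbidden — Δl = +2 (E1 requires Δl = ±1)
(d) allowed
(e) forbidden — Δl = +2 (E1 requires Δl = ±1)
(f) allowed
(g) allowed
(h) allowed
(i) allowed
Total allowed: 7 of 9.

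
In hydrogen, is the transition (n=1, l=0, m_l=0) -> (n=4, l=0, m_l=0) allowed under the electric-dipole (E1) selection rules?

forbidden

Initial l = 0, final l = 0, so Δl = +0. E1 requires Δl = ±1: fails.
m_l: 0 → 0 (Δm_l = +0). |Δm_l| ≤ 1 ok.
The transition is electric-dipole forbidden.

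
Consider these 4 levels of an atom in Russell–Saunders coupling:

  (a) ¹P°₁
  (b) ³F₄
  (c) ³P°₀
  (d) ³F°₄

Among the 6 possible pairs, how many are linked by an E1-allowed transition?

(a)–(b): forbidden (ΔS, ΔL, ΔJ).
(a)–(c): forbidden (parity, ΔS).
(a)–(d): forbidden (parity, ΔS, ΔL, ΔJ).
(b)–(c): forbidden (ΔL, ΔJ).
(b)–(d): allowed.
(c)–(d): forbidden (parity, ΔL, ΔJ).
Allowed pairs: 1 of 6.

1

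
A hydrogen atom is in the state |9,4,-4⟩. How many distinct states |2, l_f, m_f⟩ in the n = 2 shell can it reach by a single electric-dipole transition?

E1 requires l_f ∈ {3, 5}, but neither lies in [0, 1], so no final state is reachable.
Total: 0.

0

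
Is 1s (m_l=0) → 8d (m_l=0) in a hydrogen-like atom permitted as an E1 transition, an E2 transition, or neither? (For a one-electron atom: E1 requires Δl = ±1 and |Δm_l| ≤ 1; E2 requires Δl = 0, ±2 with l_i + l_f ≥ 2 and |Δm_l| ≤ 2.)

Δl = 2 − 0 = +2; l_i + l_f = 2.
Δm_l = +0.
E1 (Δl = ±1, |Δm_l| ≤ 1): not satisfied.
E2 (Δl = 0,±2, l_i+l_f ≥ 2, |Δm_l| ≤ 2): satisfied.

E2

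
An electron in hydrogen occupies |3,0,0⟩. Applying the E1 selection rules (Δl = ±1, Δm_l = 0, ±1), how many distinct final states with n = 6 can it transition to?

E1 requires Δl = ±1, so l_f ∈ {-1, 1}; with 0 ≤ l_f ≤ n_f−1 = 5, the allowed l_f values are {1}.
For l_f = 1: m_f ∈ {m_i−1, m_i, m_i+1} ∩ [−1, 1] = {-1, 0, 1} → 3 states.
Total: 3.

3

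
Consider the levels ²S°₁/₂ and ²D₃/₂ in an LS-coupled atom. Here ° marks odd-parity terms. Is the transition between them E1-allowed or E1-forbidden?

forbidden

Initial level: S=1/2, L=0, J=1/2, parity odd. Final level: S=1/2, L=2, J=3/2, parity even.
Parity must change: odd → even — satisfied.
ΔS = 0: S: 1/2 → 1/2 — satisfied.
ΔL = 0, ±1 (not L=0↔0): L: 0 → 2, ΔL = +2 — violated.
ΔJ = 0, ±1 (not J=0↔0): J: 1/2 → 3/2, ΔJ = +1 — satisfied.
Rule(s) violated: ΔL.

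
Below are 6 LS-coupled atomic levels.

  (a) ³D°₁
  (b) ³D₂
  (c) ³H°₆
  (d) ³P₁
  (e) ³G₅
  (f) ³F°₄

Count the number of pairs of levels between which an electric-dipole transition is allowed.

4

(a)–(b): allowed.
(a)–(c): forbidden (parity, ΔL, ΔJ).
(a)–(d): allowed.
(a)–(e): forbidden (ΔL, ΔJ).
(a)–(f): forbidden (parity, ΔJ).
(b)–(c): forbidden (ΔL, ΔJ).
(b)–(d): forbidden (parity).
(b)–(e): forbidden (parity, ΔL, ΔJ).
(b)–(f): forbidden (ΔJ).
(c)–(d): forbidden (ΔL, ΔJ).
(c)–(e): allowed.
(c)–(f): forbidden (parity, ΔL, ΔJ).
(d)–(e): forbidden (parity, ΔL, ΔJ).
(d)–(f): forbidden (ΔL, ΔJ).
(e)–(f): allowed.
Allowed pairs: 4 of 15.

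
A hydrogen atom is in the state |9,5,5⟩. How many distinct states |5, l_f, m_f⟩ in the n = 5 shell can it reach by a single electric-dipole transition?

E1 requires Δl = ±1, so l_f ∈ {4, 6}; with 0 ≤ l_f ≤ n_f−1 = 4, the allowed l_f values are {4}.
For l_f = 4: m_f ∈ {m_i−1, m_i, m_i+1} ∩ [−4, 4] = {4} → 1 state.
Total: 1.

1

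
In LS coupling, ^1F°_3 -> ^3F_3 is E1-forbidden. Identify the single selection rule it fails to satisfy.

the ΔS = 0 rule

ΔJ = 0, ±1 (not J=0↔0): J: 3 → 3, ΔJ = +0 — ok.
ΔL = 0, ±1 (not L=0↔0): L: 3 → 3, ΔL = +0 — ok.
Parity must change: odd → even — ok.
ΔS = 0: S: 0 → 1 — fails.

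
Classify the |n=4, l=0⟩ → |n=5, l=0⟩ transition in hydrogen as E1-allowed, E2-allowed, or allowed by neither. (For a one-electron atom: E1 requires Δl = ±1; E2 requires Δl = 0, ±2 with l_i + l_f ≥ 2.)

neither

Δl = 0 − 0 = +0; l_i + l_f = 0.
E1 (Δl = ±1): not satisfied.
E2 (Δl = 0,±2, l_i+l_f ≥ 2): not satisfied.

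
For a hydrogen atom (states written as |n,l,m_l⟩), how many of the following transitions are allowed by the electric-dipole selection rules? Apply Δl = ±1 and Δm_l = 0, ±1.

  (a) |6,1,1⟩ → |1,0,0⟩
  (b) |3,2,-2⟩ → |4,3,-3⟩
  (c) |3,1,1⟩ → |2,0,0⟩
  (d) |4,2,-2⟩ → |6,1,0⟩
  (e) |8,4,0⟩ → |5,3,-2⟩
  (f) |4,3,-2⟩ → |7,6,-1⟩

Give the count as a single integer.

(a) allowed
(b) allowed
(c) allowed
(d) forbidden — Δm_l = +2 (E1 requires Δm_l = 0, ±1)
(e) forbidden — Δm_l = -2 (E1 requires Δm_l = 0, ±1)
(f) forbidden — Δl = +3 (E1 requires Δl = ±1)
Total allowed: 3 of 6.

3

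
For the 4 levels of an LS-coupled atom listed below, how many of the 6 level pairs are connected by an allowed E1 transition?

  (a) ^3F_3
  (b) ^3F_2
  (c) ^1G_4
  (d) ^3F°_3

(a)–(b): forbidden (parity).
(a)–(c): forbidden (parity, ΔS).
(a)–(d): allowed.
(b)–(c): forbidden (parity, ΔS, ΔJ).
(b)–(d): allowed.
(c)–(d): forbidden (ΔS).
Allowed pairs: 2 of 6.

2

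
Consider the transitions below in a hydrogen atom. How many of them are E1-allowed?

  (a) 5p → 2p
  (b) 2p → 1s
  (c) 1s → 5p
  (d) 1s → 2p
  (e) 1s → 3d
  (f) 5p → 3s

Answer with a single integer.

4

(a) forbidden — Δl = +0 (E1 requires Δl = ±1)
(b) allowed
(c) allowed
(d) allowed
(e) forbidden — Δl = +2 (E1 requires Δl = ±1)
(f) allowed
Total allowed: 4 of 6.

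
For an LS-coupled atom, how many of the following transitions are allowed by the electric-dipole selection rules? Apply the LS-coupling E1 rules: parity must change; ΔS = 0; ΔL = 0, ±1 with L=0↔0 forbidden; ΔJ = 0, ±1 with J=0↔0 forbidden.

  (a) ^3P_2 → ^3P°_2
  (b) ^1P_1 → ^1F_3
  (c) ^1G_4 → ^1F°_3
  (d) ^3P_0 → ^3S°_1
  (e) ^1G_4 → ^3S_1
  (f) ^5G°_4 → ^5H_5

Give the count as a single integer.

4

(a) allowed
(b) forbidden (parity, ΔL, ΔJ fail)
(c) allowed
(d) allowed
(e) forbidden (parity, ΔS, ΔL, ΔJ fail)
(f) allowed
Total allowed: 4 of 6.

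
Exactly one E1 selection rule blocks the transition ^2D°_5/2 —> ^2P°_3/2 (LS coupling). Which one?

parity

ΔJ = 0, ±1 (not J=0↔0): J: 5/2 → 3/2, ΔJ = -1 — satisfied.
ΔL = 0, ±1 (not L=0↔0): L: 2 → 1, ΔL = -1 — satisfied.
ΔS = 0: S: 1/2 → 1/2 — satisfied.
Parity must change: odd → odd — violated.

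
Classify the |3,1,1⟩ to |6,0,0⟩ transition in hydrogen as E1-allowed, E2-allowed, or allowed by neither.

E1

Δl = 0 − 1 = -1; l_i + l_f = 1.
Δm_l = -1.
E1 (Δl = ±1, |Δm_l| ≤ 1): satisfied.
E2 (Δl = 0,±2, l_i+l_f ≥ 2, |Δm_l| ≤ 2): not satisfied.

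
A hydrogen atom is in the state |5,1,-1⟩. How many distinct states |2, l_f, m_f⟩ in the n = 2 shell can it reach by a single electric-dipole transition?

E1 requires Δl = ±1, so l_f ∈ {0, 2}; with 0 ≤ l_f ≤ n_f−1 = 1, the allowed l_f values are {0}.
For l_f = 0: m_f ∈ {m_i−1, m_i, m_i+1} ∩ [−0, 0] = {0} → 1 state.
Total: 1.

1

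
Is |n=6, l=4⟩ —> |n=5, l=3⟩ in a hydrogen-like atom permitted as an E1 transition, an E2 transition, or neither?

Δl = 3 − 4 = -1; l_i + l_f = 7.
E1 (Δl = ±1): satisfied.
E2 (Δl = 0,±2, l_i+l_f ≥ 2): not satisfied.

E1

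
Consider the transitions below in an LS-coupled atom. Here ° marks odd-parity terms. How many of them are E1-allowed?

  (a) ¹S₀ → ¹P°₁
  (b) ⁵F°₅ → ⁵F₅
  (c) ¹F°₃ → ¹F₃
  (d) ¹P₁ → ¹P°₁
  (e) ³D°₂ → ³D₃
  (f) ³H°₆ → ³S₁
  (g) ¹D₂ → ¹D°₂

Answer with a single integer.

(a) allowed
(b) allowed
(c) allowed
(d) allowed
(e) allowed
(f) forbidden (ΔL, ΔJ fail)
(g) allowed
Total allowed: 6 of 7.

6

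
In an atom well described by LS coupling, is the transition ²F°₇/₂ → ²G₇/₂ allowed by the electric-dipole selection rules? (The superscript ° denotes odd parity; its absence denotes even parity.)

allowed

Initial level: S=1/2, L=3, J=7/2, parity odd. Final level: S=1/2, L=4, J=7/2, parity even.
Parity must change: odd → even — passes.
ΔS = 0: S: 1/2 → 1/2 — passes.
ΔL = 0, ±1 (not L=0↔0): L: 3 → 4, ΔL = +1 — passes.
ΔJ = 0, ±1 (not J=0↔0): J: 7/2 → 7/2, ΔJ = +0 — passes.
All four E1 rules are satisfied.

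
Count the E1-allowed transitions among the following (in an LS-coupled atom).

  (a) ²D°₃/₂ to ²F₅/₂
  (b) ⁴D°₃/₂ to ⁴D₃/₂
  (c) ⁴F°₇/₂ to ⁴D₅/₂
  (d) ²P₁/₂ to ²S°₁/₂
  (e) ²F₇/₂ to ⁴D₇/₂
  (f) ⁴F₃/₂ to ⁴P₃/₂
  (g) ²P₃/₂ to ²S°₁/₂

(a) allowed
(b) allowed
(c) allowed
(d) allowed
(e) forbidden (parity, ΔS fail)
(f) forbidden (parity, ΔL fail)
(g) allowed
Total allowed: 5 of 7.

5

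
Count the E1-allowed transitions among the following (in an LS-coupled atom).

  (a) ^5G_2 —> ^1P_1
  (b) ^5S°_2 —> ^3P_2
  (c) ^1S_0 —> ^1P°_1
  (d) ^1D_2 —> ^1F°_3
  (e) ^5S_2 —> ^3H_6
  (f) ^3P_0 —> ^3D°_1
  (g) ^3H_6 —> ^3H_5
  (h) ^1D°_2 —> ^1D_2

(a) forbidden (parity, ΔS, ΔL fail)
(b) forbidden (ΔS fails)
(c) allowed
(d) allowed
(e) forbidden (parity, ΔS, ΔL, ΔJ fail)
(f) allowed
(g) forbidden (parity fails)
(h) allowed
Total allowed: 4 of 8.

4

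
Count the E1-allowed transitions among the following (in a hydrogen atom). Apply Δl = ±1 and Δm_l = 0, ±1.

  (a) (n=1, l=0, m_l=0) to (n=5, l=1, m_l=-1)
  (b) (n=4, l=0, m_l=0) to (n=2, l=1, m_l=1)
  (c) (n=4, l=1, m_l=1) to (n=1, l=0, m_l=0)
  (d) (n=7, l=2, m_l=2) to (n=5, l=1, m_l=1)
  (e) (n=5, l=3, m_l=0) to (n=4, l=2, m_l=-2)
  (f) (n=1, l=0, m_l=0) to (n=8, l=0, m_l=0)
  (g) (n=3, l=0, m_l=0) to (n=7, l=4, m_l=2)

4

(a) allowed
(b) allowed
(c) allowed
(d) allowed
(e) forbidden — Δm_l = -2 (E1 requires Δm_l = 0, ±1)
(f) forbidden — Δl = +0 (E1 requires Δl = ±1)
(g) forbidden — Δl = +4 (E1 requires Δl = ±1); Δm_l = +2 (E1 requires Δm_l = 0, ±1)
Total allowed: 4 of 7.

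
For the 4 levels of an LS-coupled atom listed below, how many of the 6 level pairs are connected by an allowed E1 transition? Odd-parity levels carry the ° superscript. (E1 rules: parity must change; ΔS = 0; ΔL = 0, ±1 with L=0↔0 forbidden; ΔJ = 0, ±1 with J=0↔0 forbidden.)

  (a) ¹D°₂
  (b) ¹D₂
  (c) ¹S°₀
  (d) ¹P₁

(a)–(b): allowed.
(a)–(c): forbidden (parity, ΔL, ΔJ).
(a)–(d): allowed.
(b)–(c): forbidden (ΔL, ΔJ).
(b)–(d): forbidden (parity).
(c)–(d): allowed.
Allowed pairs: 3 of 6.

3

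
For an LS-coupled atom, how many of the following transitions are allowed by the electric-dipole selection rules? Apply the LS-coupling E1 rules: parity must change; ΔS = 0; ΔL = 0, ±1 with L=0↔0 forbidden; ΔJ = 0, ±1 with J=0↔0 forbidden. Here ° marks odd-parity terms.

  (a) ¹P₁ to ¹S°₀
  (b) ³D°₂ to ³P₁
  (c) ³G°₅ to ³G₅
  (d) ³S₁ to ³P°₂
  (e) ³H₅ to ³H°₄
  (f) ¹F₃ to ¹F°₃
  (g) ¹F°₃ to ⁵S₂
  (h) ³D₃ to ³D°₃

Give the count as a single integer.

(a) allowed
(b) allowed
(c) allowed
(d) allowed
(e) allowed
(f) allowed
(g) forbidden (ΔS, ΔL fail)
(h) allowed
Total allowed: 7 of 8.

7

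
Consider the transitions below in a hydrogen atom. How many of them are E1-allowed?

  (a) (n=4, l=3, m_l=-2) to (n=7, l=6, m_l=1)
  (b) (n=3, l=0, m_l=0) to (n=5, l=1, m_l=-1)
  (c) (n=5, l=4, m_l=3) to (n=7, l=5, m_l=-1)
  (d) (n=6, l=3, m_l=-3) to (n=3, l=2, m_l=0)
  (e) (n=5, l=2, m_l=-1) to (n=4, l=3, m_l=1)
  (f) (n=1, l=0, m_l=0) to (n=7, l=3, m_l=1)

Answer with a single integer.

1

(a) forbidden — Δl = +3 (E1 requires Δl = ±1); Δm_l = +3 (E1 requires Δm_l = 0, ±1)
(b) allowed
(c) forbidden — Δm_l = -4 (E1 requires Δm_l = 0, ±1)
(d) forbidden — Δm_l = +3 (E1 requires Δm_l = 0, ±1)
(e) forbidden — Δm_l = +2 (E1 requires Δm_l = 0, ±1)
(f) forbidden — Δl = +3 (E1 requires Δl = ±1)
Total allowed: 1 of 6.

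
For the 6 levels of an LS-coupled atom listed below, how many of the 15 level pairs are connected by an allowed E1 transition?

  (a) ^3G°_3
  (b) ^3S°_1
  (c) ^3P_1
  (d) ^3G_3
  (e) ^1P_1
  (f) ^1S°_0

(a)–(b): forbidden (parity, ΔL, ΔJ).
(a)–(c): forbidden (ΔL, ΔJ).
(a)–(d): allowed.
(a)–(e): forbidden (ΔS, ΔL, ΔJ).
(a)–(f): forbidden (parity, ΔS, ΔL, ΔJ).
(b)–(c): allowed.
(b)–(d): forbidden (ΔL, ΔJ).
(b)–(e): forbidden (ΔS).
(b)–(f): forbidden (parity, ΔS, ΔL).
(c)–(d): forbidden (parity, ΔL, ΔJ).
(c)–(e): forbidden (parity, ΔS).
(c)–(f): forbidden (ΔS).
(d)–(e): forbidden (parity, ΔS, ΔL, ΔJ).
(d)–(f): forbidden (ΔS, ΔL, ΔJ).
(e)–(f): allowed.
Allowed pairs: 3 of 15.

3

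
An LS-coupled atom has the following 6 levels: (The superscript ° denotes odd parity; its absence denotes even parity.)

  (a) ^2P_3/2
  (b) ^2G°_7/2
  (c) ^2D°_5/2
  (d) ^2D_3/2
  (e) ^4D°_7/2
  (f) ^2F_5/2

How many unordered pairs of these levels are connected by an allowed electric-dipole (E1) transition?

4

(a)–(b): forbidden (ΔL, ΔJ).
(a)–(c): allowed.
(a)–(d): forbidden (parity).
(a)–(e): forbidden (ΔS, ΔJ).
(a)–(f): forbidden (parity, ΔL).
(b)–(c): forbidden (parity, ΔL).
(b)–(d): forbidden (ΔL, ΔJ).
(b)–(e): forbidden (parity, ΔS, ΔL).
(b)–(f): allowed.
(c)–(d): allowed.
(c)–(e): forbidden (parity, ΔS).
(c)–(f): allowed.
(d)–(e): forbidden (ΔS, ΔJ).
(d)–(f): forbidden (parity).
(e)–(f): forbidden (ΔS).
Allowed pairs: 4 of 15.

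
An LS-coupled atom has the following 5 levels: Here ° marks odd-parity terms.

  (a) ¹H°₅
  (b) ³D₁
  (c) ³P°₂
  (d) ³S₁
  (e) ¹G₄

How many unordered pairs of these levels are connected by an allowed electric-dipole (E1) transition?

(a)–(b): forbidden (ΔS, ΔL, ΔJ).
(a)–(c): forbidden (parity, ΔS, ΔL, ΔJ).
(a)–(d): forbidden (ΔS, ΔL, ΔJ).
(a)–(e): allowed.
(b)–(c): allowed.
(b)–(d): forbidden (parity, ΔL).
(b)–(e): forbidden (parity, ΔS, ΔL, ΔJ).
(c)–(d): allowed.
(c)–(e): forbidden (ΔS, ΔL, ΔJ).
(d)–(e): forbidden (parity, ΔS, ΔL, ΔJ).
Allowed pairs: 3 of 10.

3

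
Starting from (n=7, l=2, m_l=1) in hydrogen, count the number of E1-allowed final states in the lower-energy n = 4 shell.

E1 requires Δl = ±1, so l_f ∈ {1, 3}; with 0 ≤ l_f ≤ n_f−1 = 3, the allowed l_f values are {1, 3}.
For l_f = 1: m_f ∈ {m_i−1, m_i, m_i+1} ∩ [−1, 1] = {0, 1} → 2 states.
For l_f = 3: m_f ∈ {m_i−1, m_i, m_i+1} ∩ [−3, 3] = {0, 1, 2} → 3 states.
Total: 5.

5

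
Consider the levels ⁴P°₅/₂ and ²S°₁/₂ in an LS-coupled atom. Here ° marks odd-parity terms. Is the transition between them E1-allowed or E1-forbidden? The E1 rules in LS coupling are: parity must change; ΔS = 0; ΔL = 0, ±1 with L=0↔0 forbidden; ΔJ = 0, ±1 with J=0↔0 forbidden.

forbidden

Reading off the term symbols: S 3/2→1/2, L 1→0, J 5/2→1/2, parity odd→odd.
Parity must change: odd → odd — fails.
ΔS = 0: S: 3/2 → 1/2 — fails.
ΔL = 0, ±1 (not L=0↔0): L: 1 → 0, ΔL = -1 — passes.
ΔJ = 0, ±1 (not J=0↔0): J: 5/2 → 1/2, ΔJ = -2 — fails.
Rule(s) violated: parity, ΔS, ΔJ.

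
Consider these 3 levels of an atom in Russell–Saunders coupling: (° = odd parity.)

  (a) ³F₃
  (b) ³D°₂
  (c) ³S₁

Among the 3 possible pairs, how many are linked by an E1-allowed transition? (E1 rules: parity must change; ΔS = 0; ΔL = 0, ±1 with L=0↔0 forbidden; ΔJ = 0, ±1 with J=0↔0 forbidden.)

1

(a)–(b): allowed.
(a)–(c): forbidden (parity, ΔL, ΔJ).
(b)–(c): forbidden (ΔL).
Allowed pairs: 1 of 3.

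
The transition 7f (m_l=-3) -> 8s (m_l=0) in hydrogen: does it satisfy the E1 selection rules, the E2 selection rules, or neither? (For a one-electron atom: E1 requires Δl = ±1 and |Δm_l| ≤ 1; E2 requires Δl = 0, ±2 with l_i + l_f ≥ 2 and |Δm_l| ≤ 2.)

neither

Δl = 0 − 3 = -3; l_i + l_f = 3.
Δm_l = +3.
E1 (Δl = ±1, |Δm_l| ≤ 1): not satisfied.
E2 (Δl = 0,±2, l_i+l_f ≥ 2, |Δm_l| ≤ 2): not satisfied.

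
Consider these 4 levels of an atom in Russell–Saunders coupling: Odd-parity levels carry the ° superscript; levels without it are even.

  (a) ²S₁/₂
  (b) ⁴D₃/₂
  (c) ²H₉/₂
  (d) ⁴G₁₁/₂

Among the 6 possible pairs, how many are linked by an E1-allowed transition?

0

(a)–(b): forbidden (parity, ΔS, ΔL).
(a)–(c): forbidden (parity, ΔL, ΔJ).
(a)–(d): forbidden (parity, ΔS, ΔL, ΔJ).
(b)–(c): forbidden (parity, ΔS, ΔL, ΔJ).
(b)–(d): forbidden (parity, ΔL, ΔJ).
(c)–(d): forbidden (parity, ΔS).
Allowed pairs: 0 of 6.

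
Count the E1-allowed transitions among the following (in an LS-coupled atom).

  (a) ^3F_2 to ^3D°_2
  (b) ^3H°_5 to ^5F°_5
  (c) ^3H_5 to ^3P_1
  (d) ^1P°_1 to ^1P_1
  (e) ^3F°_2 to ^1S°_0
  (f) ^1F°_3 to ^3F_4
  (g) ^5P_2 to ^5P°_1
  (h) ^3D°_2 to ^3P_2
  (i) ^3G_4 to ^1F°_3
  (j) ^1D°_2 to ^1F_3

(a) allowed
(b) forbidden (parity, ΔS, ΔL fail)
(c) forbidden (parity, ΔL, ΔJ fail)
(d) allowed
(e) forbidden (parity, ΔS, ΔL, ΔJ fail)
(f) forbidden (ΔS fails)
(g) allowed
(h) allowed
(i) forbidden (ΔS fails)
(j) allowed
Total allowed: 5 of 10.

5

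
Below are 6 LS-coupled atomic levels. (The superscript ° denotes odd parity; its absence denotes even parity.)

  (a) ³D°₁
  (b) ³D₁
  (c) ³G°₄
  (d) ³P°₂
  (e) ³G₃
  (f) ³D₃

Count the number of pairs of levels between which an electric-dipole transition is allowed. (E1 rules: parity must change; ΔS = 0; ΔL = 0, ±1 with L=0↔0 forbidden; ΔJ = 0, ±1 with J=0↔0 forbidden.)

(a)–(b): allowed.
(a)–(c): forbidden (parity, ΔL, ΔJ).
(a)–(d): forbidden (parity).
(a)–(e): forbidden (ΔL, ΔJ).
(a)–(f): forbidden (ΔJ).
(b)–(c): forbidden (ΔL, ΔJ).
(b)–(d): allowed.
(b)–(e): forbidden (parity, ΔL, ΔJ).
(b)–(f): forbidden (parity, ΔJ).
(c)–(d): forbidden (parity, ΔL, ΔJ).
(c)–(e): allowed.
(c)–(f): forbidden (ΔL).
(d)–(e): forbidden (ΔL).
(d)–(f): allowed.
(e)–(f): forbidden (parity, ΔL).
Allowed pairs: 4 of 15.

4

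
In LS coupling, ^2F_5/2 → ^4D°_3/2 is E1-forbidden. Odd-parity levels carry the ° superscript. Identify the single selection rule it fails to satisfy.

Parity must change: even → odd — satisfied.
ΔS = 0: S: 1/2 → 3/2 — violated.
ΔL = 0, ±1 (not L=0↔0): L: 3 → 2, ΔL = -1 — satisfied.
ΔJ = 0, ±1 (not J=0↔0): J: 5/2 → 3/2, ΔJ = -1 — satisfied.

the ΔS = 0 rule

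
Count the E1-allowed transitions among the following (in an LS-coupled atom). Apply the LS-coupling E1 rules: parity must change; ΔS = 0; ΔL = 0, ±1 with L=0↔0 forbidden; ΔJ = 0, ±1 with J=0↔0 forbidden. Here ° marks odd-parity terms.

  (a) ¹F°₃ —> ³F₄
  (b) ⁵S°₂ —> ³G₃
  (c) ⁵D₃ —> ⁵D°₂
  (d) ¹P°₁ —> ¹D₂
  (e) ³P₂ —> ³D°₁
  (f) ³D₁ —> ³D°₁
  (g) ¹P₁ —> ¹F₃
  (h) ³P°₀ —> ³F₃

4

(a) forbidden (ΔS fails)
(b) forbidden (ΔS, ΔL fail)
(c) allowed
(d) allowed
(e) allowed
(f) allowed
(g) forbidden (parity, ΔL, ΔJ fail)
(h) forbidden (ΔL, ΔJ fail)
Total allowed: 4 of 8.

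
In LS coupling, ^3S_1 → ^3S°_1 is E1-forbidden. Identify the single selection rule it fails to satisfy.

the L=0 ↔ L=0 exclusion

ΔS = 0: S: 1 → 1 — satisfied.
Parity must change: even → odd — satisfied.
ΔJ = 0, ±1 (not J=0↔0): J: 1 → 1, ΔJ = +0 — satisfied.
ΔL = 0, ±1 (not L=0↔0): L: 0 → 0, ΔL = +0 — violated.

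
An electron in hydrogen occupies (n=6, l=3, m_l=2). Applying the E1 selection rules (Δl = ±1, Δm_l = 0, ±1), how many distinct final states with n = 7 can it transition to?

5

E1 requires Δl = ±1, so l_f ∈ {2, 4}; with 0 ≤ l_f ≤ n_f−1 = 6, the allowed l_f values are {2, 4}.
For l_f = 2: m_f ∈ {m_i−1, m_i, m_i+1} ∩ [−2, 2] = {1, 2} → 2 states.
For l_f = 4: m_f ∈ {m_i−1, m_i, m_i+1} ∩ [−4, 4] = {1, 2, 3} → 3 states.
Total: 5.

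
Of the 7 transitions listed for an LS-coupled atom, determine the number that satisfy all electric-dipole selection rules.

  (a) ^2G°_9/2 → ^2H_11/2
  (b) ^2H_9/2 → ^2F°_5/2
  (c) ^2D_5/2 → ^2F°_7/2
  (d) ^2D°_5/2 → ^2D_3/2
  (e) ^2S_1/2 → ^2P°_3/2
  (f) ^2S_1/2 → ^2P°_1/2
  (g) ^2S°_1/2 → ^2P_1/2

6

(a) allowed
(b) forbidden (ΔL, ΔJ fail)
(c) allowed
(d) allowed
(e) allowed
(f) allowed
(g) allowed
Total allowed: 6 of 7.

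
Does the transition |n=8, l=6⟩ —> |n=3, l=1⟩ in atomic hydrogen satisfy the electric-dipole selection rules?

Δl = 1 − 6 = -5; the E1 rule Δl = ±1 is violated.
The transition is electric-dipole forbidden.

forbidden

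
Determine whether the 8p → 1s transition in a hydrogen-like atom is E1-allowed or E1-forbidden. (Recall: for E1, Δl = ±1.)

allowed

Δl = 0 − 1 = -1; the E1 rule Δl = ±1 is ✓.
All E1 selection rules are satisfied.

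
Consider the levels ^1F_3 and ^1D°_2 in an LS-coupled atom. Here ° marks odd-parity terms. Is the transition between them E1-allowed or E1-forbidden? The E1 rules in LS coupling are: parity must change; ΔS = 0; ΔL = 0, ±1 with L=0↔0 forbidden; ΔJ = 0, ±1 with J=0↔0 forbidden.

Reading off the term symbols: S 0→0, L 3→2, J 3→2, parity even→odd.
Parity must change: even → odd — satisfied.
ΔS = 0: S: 0 → 0 — satisfied.
ΔL = 0, ±1 (not L=0↔0): L: 3 → 2, ΔL = -1 — satisfied.
ΔJ = 0, ±1 (not J=0↔0): J: 3 → 2, ΔJ = -1 — satisfied.
All four E1 rules are satisfied.

allowed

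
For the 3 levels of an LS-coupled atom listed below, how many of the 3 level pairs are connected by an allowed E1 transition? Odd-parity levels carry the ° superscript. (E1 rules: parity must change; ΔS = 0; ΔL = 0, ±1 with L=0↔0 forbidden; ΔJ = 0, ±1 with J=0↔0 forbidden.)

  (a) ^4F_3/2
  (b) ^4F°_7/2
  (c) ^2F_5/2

(a)–(b): forbidden (ΔJ).
(a)–(c): forbidden (parity, ΔS).
(b)–(c): forbidden (ΔS).
Allowed pairs: 0 of 3.

0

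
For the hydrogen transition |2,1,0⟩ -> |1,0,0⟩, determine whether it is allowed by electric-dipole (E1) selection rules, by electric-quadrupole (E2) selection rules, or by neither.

E1

Δl = 0 − 1 = -1; l_i + l_f = 1.
Δm_l = +0.
E1 (Δl = ±1, |Δm_l| ≤ 1): satisfied.
E2 (Δl = 0,±2, l_i+l_f ≥ 2, |Δm_l| ≤ 2): not satisfied.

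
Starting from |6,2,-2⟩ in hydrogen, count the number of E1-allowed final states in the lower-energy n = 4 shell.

4

E1 requires Δl = ±1, so l_f ∈ {1, 3}; with 0 ≤ l_f ≤ n_f−1 = 3, the allowed l_f values are {1, 3}.
For l_f = 1: m_f ∈ {m_i−1, m_i, m_i+1} ∩ [−1, 1] = {-1} → 1 state.
For l_f = 3: m_f ∈ {m_i−1, m_i, m_i+1} ∩ [−3, 3] = {-3, -2, -1} → 3 states.
Total: 4.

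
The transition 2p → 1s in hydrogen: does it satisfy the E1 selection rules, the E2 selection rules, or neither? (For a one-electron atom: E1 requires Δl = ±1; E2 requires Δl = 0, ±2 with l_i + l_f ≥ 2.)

E1

Δl = 0 − 1 = -1; l_i + l_f = 1.
E1 (Δl = ±1): satisfied.
E2 (Δl = 0,±2, l_i+l_f ≥ 2): not satisfied.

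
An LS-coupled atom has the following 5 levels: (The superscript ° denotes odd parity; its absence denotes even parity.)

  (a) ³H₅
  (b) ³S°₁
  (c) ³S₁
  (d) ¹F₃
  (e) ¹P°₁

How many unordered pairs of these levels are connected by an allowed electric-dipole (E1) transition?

(a)–(b): forbidden (ΔL, ΔJ).
(a)–(c): forbidden (parity, ΔL, ΔJ).
(a)–(d): forbidden (parity, ΔS, ΔL, ΔJ).
(a)–(e): forbidden (ΔS, ΔL, ΔJ).
(b)–(c): forbidden (ΔL).
(b)–(d): forbidden (ΔS, ΔL, ΔJ).
(b)–(e): forbidden (parity, ΔS).
(c)–(d): forbidden (parity, ΔS, ΔL, ΔJ).
(c)–(e): forbidden (ΔS).
(d)–(e): forbidden (ΔL, ΔJ).
Allowed pairs: 0 of 10.

0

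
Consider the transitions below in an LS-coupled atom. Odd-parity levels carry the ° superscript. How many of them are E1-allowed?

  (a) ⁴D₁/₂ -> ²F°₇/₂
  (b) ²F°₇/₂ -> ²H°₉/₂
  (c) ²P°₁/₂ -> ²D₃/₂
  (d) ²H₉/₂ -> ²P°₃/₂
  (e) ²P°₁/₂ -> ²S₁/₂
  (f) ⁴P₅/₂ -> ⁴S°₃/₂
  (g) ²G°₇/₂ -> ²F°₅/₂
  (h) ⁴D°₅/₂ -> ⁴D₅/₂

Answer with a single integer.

4

(a) forbidden (ΔS, ΔJ fail)
(b) forbidden (parity, ΔL fail)
(c) allowed
(d) forbidden (ΔL, ΔJ fail)
(e) allowed
(f) allowed
(g) forbidden (parity fails)
(h) allowed
Total allowed: 4 of 8.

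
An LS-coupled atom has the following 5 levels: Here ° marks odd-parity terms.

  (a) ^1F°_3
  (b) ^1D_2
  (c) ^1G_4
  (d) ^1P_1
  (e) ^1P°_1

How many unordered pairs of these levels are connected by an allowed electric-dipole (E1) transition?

4

(a)–(b): allowed.
(a)–(c): allowed.
(a)–(d): forbidden (ΔL, ΔJ).
(a)–(e): forbidden (parity, ΔL, ΔJ).
(b)–(c): forbidden (parity, ΔL, ΔJ).
(b)–(d): forbidden (parity).
(b)–(e): allowed.
(c)–(d): forbidden (parity, ΔL, ΔJ).
(c)–(e): forbidden (ΔL, ΔJ).
(d)–(e): allowed.
Allowed pairs: 4 of 10.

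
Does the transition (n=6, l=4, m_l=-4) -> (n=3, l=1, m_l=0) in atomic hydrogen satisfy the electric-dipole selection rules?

forbidden

l: 4 → 1 (Δl = -3). Δl = ±1 fails.
m_l: -4 → 0 (Δm_l = +4). |Δm_l| ≤ 1 fails.
The transition is electric-dipole forbidden.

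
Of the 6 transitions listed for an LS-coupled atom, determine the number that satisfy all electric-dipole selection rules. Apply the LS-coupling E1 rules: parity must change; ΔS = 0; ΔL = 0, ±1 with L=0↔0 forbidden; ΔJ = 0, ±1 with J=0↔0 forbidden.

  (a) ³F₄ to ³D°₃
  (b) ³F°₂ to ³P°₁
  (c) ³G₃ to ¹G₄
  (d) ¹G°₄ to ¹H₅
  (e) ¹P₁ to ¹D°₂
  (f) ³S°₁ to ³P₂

(a) allowed
(b) forbidden (parity, ΔL fail)
(c) forbidden (parity, ΔS fail)
(d) allowed
(e) allowed
(f) allowed
Total allowed: 4 of 6.

4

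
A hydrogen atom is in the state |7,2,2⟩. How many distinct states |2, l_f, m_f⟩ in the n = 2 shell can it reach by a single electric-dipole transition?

E1 requires Δl = ±1, so l_f ∈ {1, 3}; with 0 ≤ l_f ≤ n_f−1 = 1, the allowed l_f values are {1}.
For l_f = 1: m_f ∈ {m_i−1, m_i, m_i+1} ∩ [−1, 1] = {1} → 1 state.
Total: 1.

1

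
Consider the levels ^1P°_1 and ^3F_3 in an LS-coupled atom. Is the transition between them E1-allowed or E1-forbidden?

forbidden

Parity must change: odd → even — ok.
ΔS = 0: S: 0 → 1 — fails.
ΔL = 0, ±1 (not L=0↔0): L: 1 → 3, ΔL = +2 — fails.
ΔJ = 0, ±1 (not J=0↔0): J: 1 → 3, ΔJ = +2 — fails.
Rule(s) violated: ΔS, ΔL, ΔJ.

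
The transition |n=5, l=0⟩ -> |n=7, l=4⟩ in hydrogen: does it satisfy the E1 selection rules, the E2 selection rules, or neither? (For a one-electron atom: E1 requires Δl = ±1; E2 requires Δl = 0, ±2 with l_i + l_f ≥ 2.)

neither

Δl = 4 − 0 = +4; l_i + l_f = 4.
E1 (Δl = ±1): not satisfied.
E2 (Δl = 0,±2, l_i+l_f ≥ 2): not satisfied.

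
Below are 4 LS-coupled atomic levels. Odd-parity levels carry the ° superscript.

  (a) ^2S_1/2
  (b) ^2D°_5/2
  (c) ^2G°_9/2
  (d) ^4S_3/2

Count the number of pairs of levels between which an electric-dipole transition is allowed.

(a)–(b): forbidden (ΔL, ΔJ).
(a)–(c): forbidden (ΔL, ΔJ).
(a)–(d): forbidden (parity, ΔS, ΔL).
(b)–(c): forbidden (parity, ΔL, ΔJ).
(b)–(d): forbidden (ΔS, ΔL).
(c)–(d): forbidden (ΔS, ΔL, ΔJ).
Allowed pairs: 0 of 6.

0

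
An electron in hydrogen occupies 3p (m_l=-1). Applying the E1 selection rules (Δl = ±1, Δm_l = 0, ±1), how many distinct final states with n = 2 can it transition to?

E1 requires Δl = ±1, so l_f ∈ {0, 2}; with 0 ≤ l_f ≤ n_f−1 = 1, the allowed l_f values are {0}.
For l_f = 0: m_f ∈ {m_i−1, m_i, m_i+1} ∩ [−0, 0] = {0} → 1 state.
Total: 1.

1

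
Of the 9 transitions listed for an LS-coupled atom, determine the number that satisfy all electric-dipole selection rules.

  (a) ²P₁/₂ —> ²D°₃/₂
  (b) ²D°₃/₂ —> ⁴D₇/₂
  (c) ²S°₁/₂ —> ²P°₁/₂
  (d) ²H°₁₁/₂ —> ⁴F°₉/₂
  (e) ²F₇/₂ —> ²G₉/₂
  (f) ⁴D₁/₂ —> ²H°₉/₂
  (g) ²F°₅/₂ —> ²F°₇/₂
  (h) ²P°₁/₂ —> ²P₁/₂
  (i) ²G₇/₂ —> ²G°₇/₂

3

(a) allowed
(b) forbidden (ΔS, ΔJ fail)
(c) forbidden (parity fails)
(d) forbidden (parity, ΔS, ΔL fail)
(e) forbidden (parity fails)
(f) forbidden (ΔS, ΔL, ΔJ fail)
(g) forbidden (parity fails)
(h) allowed
(i) allowed
Total allowed: 3 of 9.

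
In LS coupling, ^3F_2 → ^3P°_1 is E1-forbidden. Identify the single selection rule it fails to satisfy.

Parity must change: even → odd — satisfied.
ΔS = 0: S: 1 → 1 — satisfied.
ΔL = 0, ±1 (not L=0↔0): L: 3 → 1, ΔL = -2 — violated.
ΔJ = 0, ±1 (not J=0↔0): J: 2 → 1, ΔJ = -1 — satisfied.

the ΔL = 0, ±1 rule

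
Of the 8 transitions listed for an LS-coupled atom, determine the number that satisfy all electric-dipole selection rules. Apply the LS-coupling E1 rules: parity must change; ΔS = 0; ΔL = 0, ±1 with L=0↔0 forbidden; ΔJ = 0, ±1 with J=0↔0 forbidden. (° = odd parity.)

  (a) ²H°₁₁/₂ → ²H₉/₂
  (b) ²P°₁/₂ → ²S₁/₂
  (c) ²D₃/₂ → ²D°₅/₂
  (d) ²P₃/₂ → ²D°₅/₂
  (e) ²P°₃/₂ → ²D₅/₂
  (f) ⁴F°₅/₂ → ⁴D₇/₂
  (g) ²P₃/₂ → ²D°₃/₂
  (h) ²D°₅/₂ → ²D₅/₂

8

(a) allowed
(b) allowed
(c) allowed
(d) allowed
(e) allowed
(f) allowed
(g) allowed
(h) allowed
Total allowed: 8 of 8.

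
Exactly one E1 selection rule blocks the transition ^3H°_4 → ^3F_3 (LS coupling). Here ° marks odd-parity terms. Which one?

the ΔL = 0, ±1 rule

Reading off the term symbols: S 1→1, L 5→3, J 4→3, parity odd→even.
Parity must change: odd → even — ✓.
ΔS = 0: S: 1 → 1 — ✓.
ΔL = 0, ±1 (not L=0↔0): L: 5 → 3, ΔL = -2 — ✗.
ΔJ = 0, ±1 (not J=0↔0): J: 4 → 3, ΔJ = -1 — ✓.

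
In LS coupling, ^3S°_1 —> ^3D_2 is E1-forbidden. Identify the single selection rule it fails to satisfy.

Parity must change: odd → even — satisfied.
ΔS = 0: S: 1 → 1 — satisfied.
ΔL = 0, ±1 (not L=0↔0): L: 0 → 2, ΔL = +2 — violated.
ΔJ = 0, ±1 (not J=0↔0): J: 1 → 2, ΔJ = +1 — satisfied.

the ΔL = 0, ±1 rule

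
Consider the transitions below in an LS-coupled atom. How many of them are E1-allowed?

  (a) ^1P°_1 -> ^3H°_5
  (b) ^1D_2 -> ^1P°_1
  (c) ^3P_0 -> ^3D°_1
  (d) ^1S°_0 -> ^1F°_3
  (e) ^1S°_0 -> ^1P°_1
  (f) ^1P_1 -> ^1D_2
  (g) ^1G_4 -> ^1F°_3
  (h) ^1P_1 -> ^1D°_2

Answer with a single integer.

(a) forbidden (parity, ΔS, ΔL, ΔJ fail)
(b) allowed
(c) allowed
(d) forbidden (parity, ΔL, ΔJ fail)
(e) forbidden (parity fails)
(f) forbidden (parity fails)
(g) allowed
(h) allowed
Total allowed: 4 of 8.

4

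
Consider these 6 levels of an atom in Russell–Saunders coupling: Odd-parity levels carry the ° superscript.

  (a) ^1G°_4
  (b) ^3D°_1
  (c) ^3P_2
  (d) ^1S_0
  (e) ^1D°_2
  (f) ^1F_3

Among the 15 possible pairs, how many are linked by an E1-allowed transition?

3

(a)–(b): forbidden (parity, ΔS, ΔL, ΔJ).
(a)–(c): forbidden (ΔS, ΔL, ΔJ).
(a)–(d): forbidden (ΔL, ΔJ).
(a)–(e): forbidden (parity, ΔL, ΔJ).
(a)–(f): allowed.
(b)–(c): allowed.
(b)–(d): forbidden (ΔS, ΔL).
(b)–(e): forbidden (parity, ΔS).
(b)–(f): forbidden (ΔS, ΔJ).
(c)–(d): forbidden (parity, ΔS, ΔJ).
(c)–(e): forbidden (ΔS).
(c)–(f): forbidden (parity, ΔS, ΔL).
(d)–(e): forbidden (ΔL, ΔJ).
(d)–(f): forbidden (parity, ΔL, ΔJ).
(e)–(f): allowed.
Allowed pairs: 3 of 15.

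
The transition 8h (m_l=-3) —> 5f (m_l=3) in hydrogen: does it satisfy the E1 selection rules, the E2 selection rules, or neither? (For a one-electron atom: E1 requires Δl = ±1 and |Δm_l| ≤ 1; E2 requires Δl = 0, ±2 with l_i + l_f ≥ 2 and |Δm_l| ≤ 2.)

neither

Δl = 3 − 5 = -2; l_i + l_f = 8.
Δm_l = +6.
E1 (Δl = ±1, |Δm_l| ≤ 1): not satisfied.
E2 (Δl = 0,±2, l_i+l_f ≥ 2, |Δm_l| ≤ 2): not satisfied.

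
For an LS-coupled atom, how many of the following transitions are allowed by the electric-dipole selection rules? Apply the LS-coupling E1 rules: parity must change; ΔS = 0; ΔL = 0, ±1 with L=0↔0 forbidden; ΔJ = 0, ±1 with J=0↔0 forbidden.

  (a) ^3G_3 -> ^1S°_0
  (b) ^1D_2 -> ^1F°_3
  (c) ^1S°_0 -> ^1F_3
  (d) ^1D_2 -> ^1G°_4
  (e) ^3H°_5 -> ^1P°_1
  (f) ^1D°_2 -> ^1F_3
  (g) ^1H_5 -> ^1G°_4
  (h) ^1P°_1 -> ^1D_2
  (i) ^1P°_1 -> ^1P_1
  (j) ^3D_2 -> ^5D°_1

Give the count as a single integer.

(a) forbidden (ΔS, ΔL, ΔJ fail)
(b) allowed
(c) forbidden (ΔL, ΔJ fail)
(d) forbidden (ΔL, ΔJ fail)
(e) forbidden (parity, ΔS, ΔL, ΔJ fail)
(f) allowed
(g) allowed
(h) allowed
(i) allowed
(j) forbidden (ΔS fails)
Total allowed: 5 of 10.

5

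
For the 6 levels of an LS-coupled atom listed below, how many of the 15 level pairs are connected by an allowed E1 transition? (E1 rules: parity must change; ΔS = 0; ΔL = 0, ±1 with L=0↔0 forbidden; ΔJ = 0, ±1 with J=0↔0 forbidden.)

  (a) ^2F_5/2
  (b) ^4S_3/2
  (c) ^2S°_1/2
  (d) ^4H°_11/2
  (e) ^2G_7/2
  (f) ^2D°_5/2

(a)–(b): forbidden (parity, ΔS, ΔL).
(a)–(c): forbidden (ΔL, ΔJ).
(a)–(d): forbidden (ΔS, ΔL, ΔJ).
(a)–(e): forbidden (parity).
(a)–(f): allowed.
(b)–(c): forbidden (ΔS, ΔL).
(b)–(d): forbidden (ΔL, ΔJ).
(b)–(e): forbidden (parity, ΔS, ΔL, ΔJ).
(b)–(f): forbidden (ΔS, ΔL).
(c)–(d): forbidden (parity, ΔS, ΔL, ΔJ).
(c)–(e): forbidden (ΔL, ΔJ).
(c)–(f): forbidden (parity, ΔL, ΔJ).
(d)–(e): forbidden (ΔS, ΔJ).
(d)–(f): forbidden (parity, ΔS, ΔL, ΔJ).
(e)–(f): forbidden (ΔL).
Allowed pairs: 1 of 15.

1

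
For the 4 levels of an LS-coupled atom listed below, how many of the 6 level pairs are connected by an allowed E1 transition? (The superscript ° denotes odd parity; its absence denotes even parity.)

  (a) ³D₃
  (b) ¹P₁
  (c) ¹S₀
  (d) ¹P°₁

2

(a)–(b): forbidden (parity, ΔS, ΔJ).
(a)–(c): forbidden (parity, ΔS, ΔL, ΔJ).
(a)–(d): forbidden (ΔS, ΔJ).
(b)–(c): forbidden (parity).
(b)–(d): allowed.
(c)–(d): allowed.
Allowed pairs: 2 of 6.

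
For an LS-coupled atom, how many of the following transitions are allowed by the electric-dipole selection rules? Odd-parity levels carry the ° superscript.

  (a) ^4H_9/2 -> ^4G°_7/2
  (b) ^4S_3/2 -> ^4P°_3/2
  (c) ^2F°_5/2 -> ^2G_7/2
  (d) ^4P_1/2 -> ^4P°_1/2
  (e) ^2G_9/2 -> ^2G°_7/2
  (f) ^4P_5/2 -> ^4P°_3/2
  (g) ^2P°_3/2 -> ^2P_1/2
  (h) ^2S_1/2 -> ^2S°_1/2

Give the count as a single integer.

7

(a) allowed
(b) allowed
(c) allowed
(d) allowed
(e) allowed
(f) allowed
(g) allowed
(h) forbidden (ΔL fails)
Total allowed: 7 of 8.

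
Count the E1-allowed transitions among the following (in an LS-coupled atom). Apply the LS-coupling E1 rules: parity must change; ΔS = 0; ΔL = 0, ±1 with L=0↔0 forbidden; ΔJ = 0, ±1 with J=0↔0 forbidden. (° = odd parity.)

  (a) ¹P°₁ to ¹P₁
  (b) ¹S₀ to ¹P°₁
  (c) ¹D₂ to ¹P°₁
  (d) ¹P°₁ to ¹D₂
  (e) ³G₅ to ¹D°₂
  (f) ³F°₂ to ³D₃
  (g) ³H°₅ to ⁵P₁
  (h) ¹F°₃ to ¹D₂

(a) allowed
(b) allowed
(c) allowed
(d) allowed
(e) forbidden (ΔS, ΔL, ΔJ fail)
(f) allowed
(g) forbidden (ΔS, ΔL, ΔJ fail)
(h) allowed
Total allowed: 6 of 8.

6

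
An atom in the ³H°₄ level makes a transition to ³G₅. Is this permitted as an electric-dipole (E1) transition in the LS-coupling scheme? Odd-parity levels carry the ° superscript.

Parity must change: odd → even — ok.
ΔS = 0: S: 1 → 1 — ok.
ΔL = 0, ±1 (not L=0↔0): L: 5 → 4, ΔL = -1 — ok.
ΔJ = 0, ±1 (not J=0↔0): J: 4 → 5, ΔJ = +1 — ok.
All four E1 rules are satisfied.

allowed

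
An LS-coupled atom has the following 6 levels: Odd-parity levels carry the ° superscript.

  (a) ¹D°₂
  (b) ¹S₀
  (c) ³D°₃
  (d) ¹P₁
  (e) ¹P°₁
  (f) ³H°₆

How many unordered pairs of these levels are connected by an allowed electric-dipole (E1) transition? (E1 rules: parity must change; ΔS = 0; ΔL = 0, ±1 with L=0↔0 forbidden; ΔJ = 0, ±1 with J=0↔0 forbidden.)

(a)–(b): forbidden (ΔL, ΔJ).
(a)–(c): forbidden (parity, ΔS).
(a)–(d): allowed.
(a)–(e): forbidden (parity).
(a)–(f): forbidden (parity, ΔS, ΔL, ΔJ).
(b)–(c): forbidden (ΔS, ΔL, ΔJ).
(b)–(d): forbidden (parity).
(b)–(e): allowed.
(b)–(f): forbidden (ΔS, ΔL, ΔJ).
(c)–(d): forbidden (ΔS, ΔJ).
(c)–(e): forbidden (parity, ΔS, ΔJ).
(c)–(f): forbidden (parity, ΔL, ΔJ).
(d)–(e): allowed.
(d)–(f): forbidden (ΔS, ΔL, ΔJ).
(e)–(f): forbidden (parity, ΔS, ΔL, ΔJ).
Allowed pairs: 3 of 15.

3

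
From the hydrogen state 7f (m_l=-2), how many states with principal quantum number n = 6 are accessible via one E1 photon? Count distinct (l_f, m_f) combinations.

E1 requires Δl = ±1, so l_f ∈ {2, 4}; with 0 ≤ l_f ≤ n_f−1 = 5, the allowed l_f values are {2, 4}.
For l_f = 2: m_f ∈ {m_i−1, m_i, m_i+1} ∩ [−2, 2] = {-2, -1} → 2 states.
For l_f = 4: m_f ∈ {m_i−1, m_i, m_i+1} ∩ [−4, 4] = {-3, -2, -1} → 3 states.
Total: 5.

5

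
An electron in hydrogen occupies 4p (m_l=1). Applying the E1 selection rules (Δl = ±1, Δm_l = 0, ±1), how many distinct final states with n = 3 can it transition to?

E1 requires Δl = ±1, so l_f ∈ {0, 2}; with 0 ≤ l_f ≤ n_f−1 = 2, the allowed l_f values are {0, 2}.
For l_f = 0: m_f ∈ {m_i−1, m_i, m_i+1} ∩ [−0, 0] = {0} → 1 state.
For l_f = 2: m_f ∈ {m_i−1, m_i, m_i+1} ∩ [−2, 2] = {0, 1, 2} → 3 states.
Total: 4.

4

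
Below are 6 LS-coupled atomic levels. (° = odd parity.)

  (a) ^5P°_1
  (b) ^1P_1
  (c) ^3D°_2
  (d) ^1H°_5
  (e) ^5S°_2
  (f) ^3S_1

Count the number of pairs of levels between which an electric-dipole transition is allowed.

(a)–(b): forbidden (ΔS).
(a)–(c): forbidden (parity, ΔS).
(a)–(d): forbidden (parity, ΔS, ΔL, ΔJ).
(a)–(e): forbidden (parity).
(a)–(f): forbidden (ΔS).
(b)–(c): forbidden (ΔS).
(b)–(d): forbidden (ΔL, ΔJ).
(b)–(e): forbidden (ΔS).
(b)–(f): forbidden (parity, ΔS).
(c)–(d): forbidden (parity, ΔS, ΔL, ΔJ).
(c)–(e): forbidden (parity, ΔS, ΔL).
(c)–(f): forbidden (ΔL).
(d)–(e): forbidden (parity, ΔS, ΔL, ΔJ).
(d)–(f): forbidden (ΔS, ΔL, ΔJ).
(e)–(f): forbidden (ΔS, ΔL).
Allowed pairs: 0 of 15.

0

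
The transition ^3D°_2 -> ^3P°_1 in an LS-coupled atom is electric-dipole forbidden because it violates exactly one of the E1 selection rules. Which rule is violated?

Reading off the term symbols: S 1→1, L 2→1, J 2→1, parity odd→odd.
Parity must change: odd → odd — fails.
ΔS = 0: S: 1 → 1 — ok.
ΔL = 0, ±1 (not L=0↔0): L: 2 → 1, ΔL = -1 — ok.
ΔJ = 0, ±1 (not J=0↔0): J: 2 → 1, ΔJ = -1 — ok.

parity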